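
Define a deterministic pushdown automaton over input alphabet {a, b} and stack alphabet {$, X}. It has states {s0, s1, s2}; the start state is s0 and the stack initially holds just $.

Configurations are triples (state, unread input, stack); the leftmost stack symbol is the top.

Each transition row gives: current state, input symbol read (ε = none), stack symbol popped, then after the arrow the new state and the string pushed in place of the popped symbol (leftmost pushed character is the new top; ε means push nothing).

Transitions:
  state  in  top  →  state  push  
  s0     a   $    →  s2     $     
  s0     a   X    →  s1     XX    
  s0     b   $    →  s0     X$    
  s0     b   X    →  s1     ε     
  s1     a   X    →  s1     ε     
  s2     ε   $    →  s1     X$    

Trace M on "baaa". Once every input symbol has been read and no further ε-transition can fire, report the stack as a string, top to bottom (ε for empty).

$

(s0, baaa, $)
  read b, top $: go to s0, push X$ → (s0, aaa, X$)
  read a, top X: go to s1, push XX → (s1, aa, XX$)
  read a, top X: go to s1, push ε → (s1, a, X$)
  read a, top X: go to s1, push ε → (s1, ε, $)
All input consumed in state s1 with stack $.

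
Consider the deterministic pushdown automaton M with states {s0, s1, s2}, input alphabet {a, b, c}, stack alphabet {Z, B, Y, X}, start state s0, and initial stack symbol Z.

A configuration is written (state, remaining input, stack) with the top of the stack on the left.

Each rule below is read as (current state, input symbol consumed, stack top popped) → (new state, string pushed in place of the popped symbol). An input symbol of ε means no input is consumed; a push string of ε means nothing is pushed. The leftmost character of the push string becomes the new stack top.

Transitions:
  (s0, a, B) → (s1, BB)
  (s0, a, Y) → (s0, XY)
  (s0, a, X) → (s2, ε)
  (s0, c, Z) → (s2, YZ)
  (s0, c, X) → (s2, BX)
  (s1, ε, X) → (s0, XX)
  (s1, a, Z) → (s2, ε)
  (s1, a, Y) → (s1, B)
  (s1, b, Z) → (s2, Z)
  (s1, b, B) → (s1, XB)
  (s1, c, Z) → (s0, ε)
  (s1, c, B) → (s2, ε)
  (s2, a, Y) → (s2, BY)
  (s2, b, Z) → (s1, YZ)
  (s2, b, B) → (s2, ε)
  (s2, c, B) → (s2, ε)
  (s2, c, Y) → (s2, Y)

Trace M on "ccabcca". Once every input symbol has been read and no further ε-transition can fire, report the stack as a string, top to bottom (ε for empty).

BYZ

(s0, ccabcca, Z)
  read c, top Z: go to s2, push YZ → (s2, cabcca, YZ)
  read c, top Y: go to s2, push Y → (s2, abcca, YZ)
  read a, top Y: go to s2, push BY → (s2, bcca, BYZ)
  read b, top B: go to s2, push ε → (s2, cca, YZ)
  read c, top Y: go to s2, push Y → (s2, ca, YZ)
  read c, top Y: go to s2, push Y → (s2, a, YZ)
  read a, top Y: go to s2, push BY → (s2, ε, BYZ)
All input consumed in state s2 with stack BYZ.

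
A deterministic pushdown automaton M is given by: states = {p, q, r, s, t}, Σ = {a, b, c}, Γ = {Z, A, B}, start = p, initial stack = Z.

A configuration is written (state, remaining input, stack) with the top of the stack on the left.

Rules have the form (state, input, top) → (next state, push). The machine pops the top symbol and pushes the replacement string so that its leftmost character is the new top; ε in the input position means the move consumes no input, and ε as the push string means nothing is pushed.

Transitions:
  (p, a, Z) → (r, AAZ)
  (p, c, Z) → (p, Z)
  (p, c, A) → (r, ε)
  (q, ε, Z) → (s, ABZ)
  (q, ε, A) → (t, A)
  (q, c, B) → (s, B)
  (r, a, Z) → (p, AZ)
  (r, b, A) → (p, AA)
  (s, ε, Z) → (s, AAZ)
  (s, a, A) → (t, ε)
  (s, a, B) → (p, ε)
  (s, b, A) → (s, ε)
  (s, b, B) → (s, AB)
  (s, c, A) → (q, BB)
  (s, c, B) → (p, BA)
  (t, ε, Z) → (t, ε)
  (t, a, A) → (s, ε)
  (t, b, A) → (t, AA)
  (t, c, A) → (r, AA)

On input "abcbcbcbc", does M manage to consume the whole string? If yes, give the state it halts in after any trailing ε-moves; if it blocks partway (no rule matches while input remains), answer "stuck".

(p, abcbcbcbc, Z)
  read a, top Z: go to r, push AAZ → (r, bcbcbcbc, AAZ)
  read b, top A: go to p, push AA → (p, cbcbcbc, AAAZ)
  read c, top A: go to r, push ε → (r, bcbcbc, AAZ)
  read b, top A: go to p, push AA → (p, cbcbc, AAAZ)
  read c, top A: go to r, push ε → (r, bcbc, AAZ)
  read b, top A: go to p, push AA → (p, cbc, AAAZ)
  read c, top A: go to r, push ε → (r, bc, AAZ)
  read b, top A: go to p, push AA → (p, c, AAAZ)
  read c, top A: go to r, push ε → (r, ε, AAZ)
All input consumed; M is in state r.

r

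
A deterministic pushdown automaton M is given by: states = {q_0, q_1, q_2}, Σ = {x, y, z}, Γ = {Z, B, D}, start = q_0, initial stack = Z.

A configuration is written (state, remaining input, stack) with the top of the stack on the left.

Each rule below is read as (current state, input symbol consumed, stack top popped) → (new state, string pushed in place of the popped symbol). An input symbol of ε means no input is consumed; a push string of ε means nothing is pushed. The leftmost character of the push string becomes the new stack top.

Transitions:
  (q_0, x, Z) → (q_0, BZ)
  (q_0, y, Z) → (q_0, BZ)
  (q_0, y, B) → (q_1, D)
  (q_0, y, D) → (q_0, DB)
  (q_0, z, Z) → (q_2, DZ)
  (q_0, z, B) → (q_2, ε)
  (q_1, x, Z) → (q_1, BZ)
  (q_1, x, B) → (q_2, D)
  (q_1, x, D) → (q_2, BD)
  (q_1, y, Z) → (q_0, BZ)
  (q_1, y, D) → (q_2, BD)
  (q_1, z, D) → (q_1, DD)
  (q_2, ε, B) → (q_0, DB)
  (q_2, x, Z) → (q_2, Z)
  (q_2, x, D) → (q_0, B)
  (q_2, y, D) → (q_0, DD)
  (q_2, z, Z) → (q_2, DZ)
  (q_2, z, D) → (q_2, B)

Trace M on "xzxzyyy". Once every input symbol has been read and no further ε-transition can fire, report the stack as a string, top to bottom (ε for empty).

DBBDZ

(q_0, xzxzyyy, Z)
  read x, top Z: go to q_0, push BZ → (q_0, zxzyyy, BZ)
  read z, top B: go to q_2, push ε → (q_2, xzyyy, Z)
  read x, top Z: go to q_2, push Z → (q_2, zyyy, Z)
  read z, top Z: go to q_2, push DZ → (q_2, yyy, DZ)
  read y, top D: go to q_0, push DD → (q_0, yy, DDZ)
  read y, top D: go to q_0, push DB → (q_0, y, DBDZ)
  read y, top D: go to q_0, push DB → (q_0, ε, DBBDZ)
All input consumed in state q_0 with stack DBBDZ.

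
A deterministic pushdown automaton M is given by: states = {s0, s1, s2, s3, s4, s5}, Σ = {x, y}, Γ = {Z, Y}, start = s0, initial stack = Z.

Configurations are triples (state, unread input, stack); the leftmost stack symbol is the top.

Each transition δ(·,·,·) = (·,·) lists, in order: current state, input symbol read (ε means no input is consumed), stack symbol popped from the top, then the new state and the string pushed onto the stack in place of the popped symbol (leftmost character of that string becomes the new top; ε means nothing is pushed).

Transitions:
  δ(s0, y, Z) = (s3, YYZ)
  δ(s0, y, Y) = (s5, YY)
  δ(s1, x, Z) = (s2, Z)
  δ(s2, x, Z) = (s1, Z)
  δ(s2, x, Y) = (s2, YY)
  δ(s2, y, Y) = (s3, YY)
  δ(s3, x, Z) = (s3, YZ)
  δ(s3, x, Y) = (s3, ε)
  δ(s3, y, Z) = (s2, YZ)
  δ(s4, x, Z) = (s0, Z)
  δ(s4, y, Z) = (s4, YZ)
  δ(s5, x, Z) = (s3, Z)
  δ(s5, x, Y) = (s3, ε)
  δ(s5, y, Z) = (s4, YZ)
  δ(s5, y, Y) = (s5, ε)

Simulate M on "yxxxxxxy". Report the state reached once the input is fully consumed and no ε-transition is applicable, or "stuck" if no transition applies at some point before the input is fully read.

s2

(s0, yxxxxxxy, Z) ⊢ (s3, xxxxxxy, YYZ) ⊢ (s3, xxxxxy, YZ) ⊢ (s3, xxxxy, Z) ⊢ (s3, xxxy, YZ) ⊢ (s3, xxy, Z) ⊢ (s3, xy, YZ) ⊢ (s3, y, Z) ⊢ (s2, ε, YZ)
All input consumed; M is in state s2.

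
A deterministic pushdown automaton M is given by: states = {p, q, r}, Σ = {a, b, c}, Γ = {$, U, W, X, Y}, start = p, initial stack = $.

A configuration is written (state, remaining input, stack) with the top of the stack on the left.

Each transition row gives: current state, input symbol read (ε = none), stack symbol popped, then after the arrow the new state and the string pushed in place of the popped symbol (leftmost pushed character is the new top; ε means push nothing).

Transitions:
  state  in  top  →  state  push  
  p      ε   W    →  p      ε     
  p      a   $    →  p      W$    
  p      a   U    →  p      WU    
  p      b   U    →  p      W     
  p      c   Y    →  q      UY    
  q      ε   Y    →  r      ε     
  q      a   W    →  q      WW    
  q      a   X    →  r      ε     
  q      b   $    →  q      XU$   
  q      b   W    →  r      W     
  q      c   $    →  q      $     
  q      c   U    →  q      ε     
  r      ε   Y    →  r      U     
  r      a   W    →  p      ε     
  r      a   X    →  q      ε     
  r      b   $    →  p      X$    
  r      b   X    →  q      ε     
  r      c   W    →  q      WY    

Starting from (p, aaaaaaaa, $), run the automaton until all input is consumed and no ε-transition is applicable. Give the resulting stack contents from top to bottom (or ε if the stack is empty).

$

(p, aaaaaaaa, $) ⊢ (p, aaaaaaa, W$) ⊢ (p, aaaaaaa, $) ⊢ (p, aaaaaa, W$) ⊢ (p, aaaaaa, $) ⊢ (p, aaaaa, W$) ⊢ (p, aaaaa, $) ⊢ (p, aaaa, W$) ⊢ (p, aaaa, $) ⊢ (p, aaa, W$) ⊢ (p, aaa, $) ⊢ (p, aa, W$) ⊢ (p, aa, $) ⊢ (p, a, W$) ⊢ (p, a, $) ⊢ (p, ε, W$) ⊢ (p, ε, $)
All input consumed in state p with stack $.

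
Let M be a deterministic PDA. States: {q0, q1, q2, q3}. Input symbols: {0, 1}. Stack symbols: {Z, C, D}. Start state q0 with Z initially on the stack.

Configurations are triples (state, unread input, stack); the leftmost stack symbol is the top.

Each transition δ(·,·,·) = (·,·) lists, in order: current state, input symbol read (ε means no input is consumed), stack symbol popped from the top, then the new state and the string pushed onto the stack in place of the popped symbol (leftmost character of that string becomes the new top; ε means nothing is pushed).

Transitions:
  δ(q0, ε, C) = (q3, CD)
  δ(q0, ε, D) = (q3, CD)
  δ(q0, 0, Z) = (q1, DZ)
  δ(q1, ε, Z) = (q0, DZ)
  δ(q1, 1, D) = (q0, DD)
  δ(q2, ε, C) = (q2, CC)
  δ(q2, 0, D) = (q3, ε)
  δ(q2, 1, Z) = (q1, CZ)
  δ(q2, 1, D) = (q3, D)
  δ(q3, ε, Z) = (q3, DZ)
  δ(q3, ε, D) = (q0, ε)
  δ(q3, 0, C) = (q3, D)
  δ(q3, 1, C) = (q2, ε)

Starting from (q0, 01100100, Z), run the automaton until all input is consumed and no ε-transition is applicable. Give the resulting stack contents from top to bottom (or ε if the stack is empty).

CDDZ

(q0, 01100100, Z) ⊢ (q1, 1100100, DZ) ⊢ (q0, 100100, DDZ) ⊢ (q3, 100100, CDDZ) ⊢ (q2, 00100, DDZ) ⊢ (q3, 0100, DZ) ⊢ (q0, 0100, Z) ⊢ (q1, 100, DZ) ⊢ (q0, 00, DDZ) ⊢ (q3, 00, CDDZ) ⊢ (q3, 0, DDDZ) ⊢ (q0, 0, DDZ) ⊢ (q3, 0, CDDZ) ⊢ (q3, ε, DDDZ) ⊢ (q0, ε, DDZ) ⊢ (q3, ε, CDDZ)
All input consumed in state q3 with stack CDDZ.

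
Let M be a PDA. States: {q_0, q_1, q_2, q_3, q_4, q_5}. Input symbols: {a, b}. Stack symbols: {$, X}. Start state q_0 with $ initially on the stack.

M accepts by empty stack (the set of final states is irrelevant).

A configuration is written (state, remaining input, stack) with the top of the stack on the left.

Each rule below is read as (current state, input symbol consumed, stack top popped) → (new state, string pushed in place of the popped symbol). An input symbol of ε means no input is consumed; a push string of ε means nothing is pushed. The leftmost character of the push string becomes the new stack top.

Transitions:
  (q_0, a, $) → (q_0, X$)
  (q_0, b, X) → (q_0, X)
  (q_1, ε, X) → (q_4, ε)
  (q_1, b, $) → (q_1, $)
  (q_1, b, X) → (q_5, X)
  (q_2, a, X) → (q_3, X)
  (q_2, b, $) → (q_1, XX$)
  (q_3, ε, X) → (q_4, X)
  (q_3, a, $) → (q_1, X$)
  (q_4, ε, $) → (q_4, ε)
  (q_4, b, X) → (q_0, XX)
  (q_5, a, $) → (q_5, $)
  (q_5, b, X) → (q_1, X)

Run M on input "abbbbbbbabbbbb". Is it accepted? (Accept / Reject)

Reject

No computation consumes all input and empties the stack.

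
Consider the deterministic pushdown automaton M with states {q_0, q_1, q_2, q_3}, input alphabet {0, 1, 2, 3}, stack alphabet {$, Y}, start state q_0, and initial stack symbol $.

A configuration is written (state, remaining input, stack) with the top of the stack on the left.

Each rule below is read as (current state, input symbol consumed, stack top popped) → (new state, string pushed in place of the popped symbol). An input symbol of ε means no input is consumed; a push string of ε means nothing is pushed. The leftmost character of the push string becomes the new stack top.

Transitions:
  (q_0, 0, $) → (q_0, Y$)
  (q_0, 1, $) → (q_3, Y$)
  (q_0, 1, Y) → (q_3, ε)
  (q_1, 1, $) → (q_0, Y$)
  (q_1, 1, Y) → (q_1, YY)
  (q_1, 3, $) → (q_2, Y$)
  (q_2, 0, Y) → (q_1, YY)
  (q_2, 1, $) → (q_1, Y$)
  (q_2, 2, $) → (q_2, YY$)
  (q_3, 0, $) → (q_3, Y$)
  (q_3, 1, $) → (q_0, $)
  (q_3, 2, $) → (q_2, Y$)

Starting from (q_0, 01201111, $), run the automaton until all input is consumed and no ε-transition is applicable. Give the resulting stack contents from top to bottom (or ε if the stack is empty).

(q_0, 01201111, $) ⊢ (q_0, 1201111, Y$) ⊢ (q_3, 201111, $) ⊢ (q_2, 01111, Y$) ⊢ (q_1, 1111, YY$) ⊢ (q_1, 111, YYY$) ⊢ (q_1, 11, YYYY$) ⊢ (q_1, 1, YYYYY$) ⊢ (q_1, ε, YYYYYY$)
All input consumed in state q_1 with stack YYYYYY$.

YYYYYY$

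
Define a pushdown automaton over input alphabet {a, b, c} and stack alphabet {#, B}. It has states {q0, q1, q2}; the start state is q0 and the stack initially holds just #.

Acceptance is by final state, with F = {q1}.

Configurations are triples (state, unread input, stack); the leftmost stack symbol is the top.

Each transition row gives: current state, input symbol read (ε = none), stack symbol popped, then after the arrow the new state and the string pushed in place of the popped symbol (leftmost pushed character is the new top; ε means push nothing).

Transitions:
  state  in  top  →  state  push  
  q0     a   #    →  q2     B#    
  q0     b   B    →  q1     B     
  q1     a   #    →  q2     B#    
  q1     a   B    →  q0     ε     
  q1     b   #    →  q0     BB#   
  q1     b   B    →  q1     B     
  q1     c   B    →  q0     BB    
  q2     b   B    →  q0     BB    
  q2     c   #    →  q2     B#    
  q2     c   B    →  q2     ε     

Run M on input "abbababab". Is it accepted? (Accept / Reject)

No computation consumes all input and reaches a final state.

Reject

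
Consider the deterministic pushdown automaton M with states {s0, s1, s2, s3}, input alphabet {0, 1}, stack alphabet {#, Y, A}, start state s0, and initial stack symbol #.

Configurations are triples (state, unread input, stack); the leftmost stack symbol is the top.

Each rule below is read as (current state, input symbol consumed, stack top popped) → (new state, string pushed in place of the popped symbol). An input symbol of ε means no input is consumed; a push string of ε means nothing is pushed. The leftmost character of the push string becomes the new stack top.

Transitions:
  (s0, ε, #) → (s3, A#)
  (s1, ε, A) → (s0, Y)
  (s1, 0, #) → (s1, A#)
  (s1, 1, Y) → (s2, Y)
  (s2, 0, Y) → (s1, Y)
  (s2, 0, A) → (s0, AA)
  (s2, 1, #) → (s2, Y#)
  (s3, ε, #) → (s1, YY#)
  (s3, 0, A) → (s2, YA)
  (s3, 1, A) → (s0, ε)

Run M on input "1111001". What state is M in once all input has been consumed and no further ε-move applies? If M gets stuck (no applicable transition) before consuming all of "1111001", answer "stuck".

s2

(s0, 1111001, #) ⊢ (s3, 1111001, A#) ⊢ (s0, 111001, #) ⊢ (s3, 111001, A#) ⊢ (s0, 11001, #) ⊢ (s3, 11001, A#) ⊢ (s0, 1001, #) ⊢ (s3, 1001, A#) ⊢ (s0, 001, #) ⊢ (s3, 001, A#) ⊢ (s2, 01, YA#) ⊢ (s1, 1, YA#) ⊢ (s2, ε, YA#)
All input consumed; M is in state s2.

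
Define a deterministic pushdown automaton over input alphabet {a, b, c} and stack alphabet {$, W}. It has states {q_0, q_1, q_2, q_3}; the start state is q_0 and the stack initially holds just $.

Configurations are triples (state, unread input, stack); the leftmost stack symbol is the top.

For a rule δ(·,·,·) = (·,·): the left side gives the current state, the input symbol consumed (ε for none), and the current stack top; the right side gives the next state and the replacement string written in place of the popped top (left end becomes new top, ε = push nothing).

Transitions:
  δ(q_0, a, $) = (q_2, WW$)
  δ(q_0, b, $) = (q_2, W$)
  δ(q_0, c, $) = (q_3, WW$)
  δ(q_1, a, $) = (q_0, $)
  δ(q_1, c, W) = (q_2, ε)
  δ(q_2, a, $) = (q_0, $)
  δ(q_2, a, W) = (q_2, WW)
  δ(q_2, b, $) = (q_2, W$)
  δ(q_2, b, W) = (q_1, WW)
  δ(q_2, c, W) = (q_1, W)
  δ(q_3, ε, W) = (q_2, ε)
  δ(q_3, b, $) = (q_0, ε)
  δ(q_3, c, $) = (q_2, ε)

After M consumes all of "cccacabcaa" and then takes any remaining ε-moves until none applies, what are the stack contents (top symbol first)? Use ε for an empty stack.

WWWW$

(q_0, cccacabcaa, $)
  read c, top $: go to q_3, push WW$ → (q_3, ccacabcaa, WW$)
  ε-move, top W: go to q_2, push ε → (q_2, ccacabcaa, W$)
  read c, top W: go to q_1, push W → (q_1, cacabcaa, W$)
  read c, top W: go to q_2, push ε → (q_2, acabcaa, $)
  read a, top $: go to q_0, push $ → (q_0, cabcaa, $)
  read c, top $: go to q_3, push WW$ → (q_3, abcaa, WW$)
  ε-move, top W: go to q_2, push ε → (q_2, abcaa, W$)
  read a, top W: go to q_2, push WW → (q_2, bcaa, WW$)
  read b, top W: go to q_1, push WW → (q_1, caa, WWW$)
  read c, top W: go to q_2, push ε → (q_2, aa, WW$)
  read a, top W: go to q_2, push WW → (q_2, a, WWW$)
  read a, top W: go to q_2, push WW → (q_2, ε, WWWW$)
All input consumed in state q_2 with stack WWWW$.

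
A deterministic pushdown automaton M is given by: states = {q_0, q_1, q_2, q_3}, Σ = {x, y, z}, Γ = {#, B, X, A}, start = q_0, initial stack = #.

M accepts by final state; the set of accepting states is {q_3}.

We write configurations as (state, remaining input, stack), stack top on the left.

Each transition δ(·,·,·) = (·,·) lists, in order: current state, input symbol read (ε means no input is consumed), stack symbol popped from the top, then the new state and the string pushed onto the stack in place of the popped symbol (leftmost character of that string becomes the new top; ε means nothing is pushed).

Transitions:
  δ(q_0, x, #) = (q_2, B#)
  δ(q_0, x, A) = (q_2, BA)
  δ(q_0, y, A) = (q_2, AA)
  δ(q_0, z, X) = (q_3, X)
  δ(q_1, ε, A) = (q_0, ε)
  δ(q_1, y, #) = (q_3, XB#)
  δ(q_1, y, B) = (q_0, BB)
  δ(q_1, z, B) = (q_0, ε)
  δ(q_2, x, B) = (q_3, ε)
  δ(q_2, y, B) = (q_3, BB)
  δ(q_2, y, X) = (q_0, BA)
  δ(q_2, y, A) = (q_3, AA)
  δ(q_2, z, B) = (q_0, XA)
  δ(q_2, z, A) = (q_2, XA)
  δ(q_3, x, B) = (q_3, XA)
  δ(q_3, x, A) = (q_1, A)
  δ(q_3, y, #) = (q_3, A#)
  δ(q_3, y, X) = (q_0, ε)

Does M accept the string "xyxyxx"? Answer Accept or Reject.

(q_0, xyxyxx, #)
  read x, top #: go to q_2, push B# → (q_2, yxyxx, B#)
  read y, top B: go to q_3, push BB → (q_3, xyxx, BB#)
  read x, top B: go to q_3, push XA → (q_3, yxx, XAB#)
  read y, top X: go to q_0, push ε → (q_0, xx, AB#)
  read x, top A: go to q_2, push BA → (q_2, x, BAB#)
  read x, top B: go to q_3, push ε → (q_3, ε, AB#)
All input consumed; state q_3 ∈ F.

Accept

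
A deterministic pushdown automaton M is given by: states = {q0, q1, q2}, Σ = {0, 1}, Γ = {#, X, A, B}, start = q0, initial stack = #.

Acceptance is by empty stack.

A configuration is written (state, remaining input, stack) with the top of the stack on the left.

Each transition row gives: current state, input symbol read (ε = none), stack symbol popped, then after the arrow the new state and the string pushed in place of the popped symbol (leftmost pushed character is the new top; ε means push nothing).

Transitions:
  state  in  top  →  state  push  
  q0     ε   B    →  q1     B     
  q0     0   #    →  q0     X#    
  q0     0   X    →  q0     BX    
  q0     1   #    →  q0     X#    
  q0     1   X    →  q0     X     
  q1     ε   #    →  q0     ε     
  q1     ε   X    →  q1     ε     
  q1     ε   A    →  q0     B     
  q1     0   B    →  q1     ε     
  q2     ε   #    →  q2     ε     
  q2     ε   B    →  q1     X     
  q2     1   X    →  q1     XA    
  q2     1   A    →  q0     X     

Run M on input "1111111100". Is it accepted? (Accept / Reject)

Accept

(q0, 1111111100, #) ⊢ (q0, 111111100, X#) ⊢ (q0, 11111100, X#) ⊢ (q0, 1111100, X#) ⊢ (q0, 111100, X#) ⊢ (q0, 11100, X#) ⊢ (q0, 1100, X#) ⊢ (q0, 100, X#) ⊢ (q0, 00, X#) ⊢ (q0, 0, BX#) ⊢ (q1, 0, BX#) ⊢ (q1, ε, X#) ⊢ (q1, ε, #) ⊢ (q0, ε, ε)
All input consumed and the stack is empty.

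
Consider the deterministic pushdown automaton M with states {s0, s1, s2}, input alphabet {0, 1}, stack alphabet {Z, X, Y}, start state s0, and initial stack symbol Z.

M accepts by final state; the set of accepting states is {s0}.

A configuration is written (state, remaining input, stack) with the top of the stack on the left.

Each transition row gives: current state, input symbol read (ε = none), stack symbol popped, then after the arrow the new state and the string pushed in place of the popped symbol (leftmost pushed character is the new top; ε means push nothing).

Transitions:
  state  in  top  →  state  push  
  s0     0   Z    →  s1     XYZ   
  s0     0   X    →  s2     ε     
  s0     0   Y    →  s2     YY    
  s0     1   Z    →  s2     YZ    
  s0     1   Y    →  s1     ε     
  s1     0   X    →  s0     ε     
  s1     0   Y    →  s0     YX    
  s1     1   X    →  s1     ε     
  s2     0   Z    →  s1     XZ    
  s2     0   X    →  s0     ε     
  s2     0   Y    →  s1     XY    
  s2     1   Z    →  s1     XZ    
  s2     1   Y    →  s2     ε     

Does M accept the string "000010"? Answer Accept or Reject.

(s0, 000010, Z) ⊢ (s1, 00010, XYZ) ⊢ (s0, 0010, YZ) ⊢ (s2, 010, YYZ) ⊢ (s1, 10, XYYZ) ⊢ (s1, 0, YYZ) ⊢ (s0, ε, YXYZ)
All input consumed; state s0 ∈ F.

Accept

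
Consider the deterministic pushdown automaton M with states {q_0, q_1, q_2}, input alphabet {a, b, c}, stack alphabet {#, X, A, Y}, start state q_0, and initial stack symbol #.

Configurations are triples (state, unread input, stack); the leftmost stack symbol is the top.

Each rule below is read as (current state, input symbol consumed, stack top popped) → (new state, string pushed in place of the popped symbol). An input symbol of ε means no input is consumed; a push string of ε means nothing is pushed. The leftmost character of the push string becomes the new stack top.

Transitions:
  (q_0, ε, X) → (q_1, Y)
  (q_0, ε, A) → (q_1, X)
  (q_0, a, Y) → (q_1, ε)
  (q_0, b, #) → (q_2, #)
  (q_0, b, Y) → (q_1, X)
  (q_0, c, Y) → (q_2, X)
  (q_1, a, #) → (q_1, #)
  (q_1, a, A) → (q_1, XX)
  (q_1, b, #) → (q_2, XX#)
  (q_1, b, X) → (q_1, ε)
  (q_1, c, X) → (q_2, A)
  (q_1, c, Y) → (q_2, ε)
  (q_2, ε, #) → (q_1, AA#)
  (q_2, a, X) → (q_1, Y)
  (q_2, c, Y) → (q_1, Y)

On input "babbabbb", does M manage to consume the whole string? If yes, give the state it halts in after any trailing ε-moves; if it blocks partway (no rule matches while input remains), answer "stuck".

q_2

(q_0, babbabbb, #) ⊢ (q_2, abbabbb, #) ⊢ (q_1, abbabbb, AA#) ⊢ (q_1, bbabbb, XXA#) ⊢ (q_1, babbb, XA#) ⊢ (q_1, abbb, A#) ⊢ (q_1, bbb, XX#) ⊢ (q_1, bb, X#) ⊢ (q_1, b, #) ⊢ (q_2, ε, XX#)
All input consumed; M is in state q_2.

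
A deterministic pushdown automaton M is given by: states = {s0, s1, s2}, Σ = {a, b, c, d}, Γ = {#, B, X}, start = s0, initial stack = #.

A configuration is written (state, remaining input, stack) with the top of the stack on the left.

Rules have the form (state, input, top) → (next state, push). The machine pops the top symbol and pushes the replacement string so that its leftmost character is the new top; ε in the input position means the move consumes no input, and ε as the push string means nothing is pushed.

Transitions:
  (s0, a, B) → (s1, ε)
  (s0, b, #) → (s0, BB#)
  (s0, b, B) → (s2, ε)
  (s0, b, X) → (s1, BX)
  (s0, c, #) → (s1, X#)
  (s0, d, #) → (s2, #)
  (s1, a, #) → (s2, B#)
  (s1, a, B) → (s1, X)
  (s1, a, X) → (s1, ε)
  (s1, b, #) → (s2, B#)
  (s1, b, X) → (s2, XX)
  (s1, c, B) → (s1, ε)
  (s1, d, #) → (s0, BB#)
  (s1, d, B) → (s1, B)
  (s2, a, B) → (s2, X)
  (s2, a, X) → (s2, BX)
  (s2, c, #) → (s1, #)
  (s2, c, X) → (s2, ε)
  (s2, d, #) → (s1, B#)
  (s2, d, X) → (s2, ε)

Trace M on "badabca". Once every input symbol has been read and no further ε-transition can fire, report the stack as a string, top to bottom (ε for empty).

(s0, badabca, #) ⊢ (s0, adabca, BB#) ⊢ (s1, dabca, B#) ⊢ (s1, abca, B#) ⊢ (s1, bca, X#) ⊢ (s2, ca, XX#) ⊢ (s2, a, X#) ⊢ (s2, ε, BX#)
All input consumed in state s2 with stack BX#.

BX#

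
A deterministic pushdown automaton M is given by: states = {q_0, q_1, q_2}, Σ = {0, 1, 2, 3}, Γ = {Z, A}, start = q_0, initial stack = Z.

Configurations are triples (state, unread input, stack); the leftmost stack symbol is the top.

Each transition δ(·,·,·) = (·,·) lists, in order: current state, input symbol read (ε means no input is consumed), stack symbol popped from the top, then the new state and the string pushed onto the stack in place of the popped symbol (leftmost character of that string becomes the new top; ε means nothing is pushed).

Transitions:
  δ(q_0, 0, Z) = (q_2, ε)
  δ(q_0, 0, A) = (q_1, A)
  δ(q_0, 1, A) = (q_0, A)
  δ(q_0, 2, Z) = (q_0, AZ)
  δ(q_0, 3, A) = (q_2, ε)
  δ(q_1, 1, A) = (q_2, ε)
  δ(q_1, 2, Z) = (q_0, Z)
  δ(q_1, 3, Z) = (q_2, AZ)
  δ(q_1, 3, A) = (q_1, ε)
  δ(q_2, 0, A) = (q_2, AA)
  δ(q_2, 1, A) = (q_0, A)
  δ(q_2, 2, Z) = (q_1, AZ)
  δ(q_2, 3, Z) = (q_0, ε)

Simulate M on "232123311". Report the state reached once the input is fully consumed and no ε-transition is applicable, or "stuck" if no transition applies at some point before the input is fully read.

q_0

(q_0, 232123311, Z) ⊢ (q_0, 32123311, AZ) ⊢ (q_2, 2123311, Z) ⊢ (q_1, 123311, AZ) ⊢ (q_2, 23311, Z) ⊢ (q_1, 3311, AZ) ⊢ (q_1, 311, Z) ⊢ (q_2, 11, AZ) ⊢ (q_0, 1, AZ) ⊢ (q_0, ε, AZ)
All input consumed; M is in state q_0.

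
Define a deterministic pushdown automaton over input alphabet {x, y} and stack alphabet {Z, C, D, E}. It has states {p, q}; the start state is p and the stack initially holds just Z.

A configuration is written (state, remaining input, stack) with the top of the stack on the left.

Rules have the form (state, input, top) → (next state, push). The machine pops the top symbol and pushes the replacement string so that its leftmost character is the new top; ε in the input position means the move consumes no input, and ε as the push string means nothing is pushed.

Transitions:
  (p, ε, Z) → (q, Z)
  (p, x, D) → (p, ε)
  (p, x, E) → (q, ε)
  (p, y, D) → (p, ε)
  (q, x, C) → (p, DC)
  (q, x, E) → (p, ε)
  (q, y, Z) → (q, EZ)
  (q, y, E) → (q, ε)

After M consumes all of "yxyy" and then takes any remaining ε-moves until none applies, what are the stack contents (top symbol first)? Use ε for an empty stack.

Z

(p, yxyy, Z) ⊢ (q, yxyy, Z) ⊢ (q, xyy, EZ) ⊢ (p, yy, Z) ⊢ (q, yy, Z) ⊢ (q, y, EZ) ⊢ (q, ε, Z)
All input consumed in state q with stack Z.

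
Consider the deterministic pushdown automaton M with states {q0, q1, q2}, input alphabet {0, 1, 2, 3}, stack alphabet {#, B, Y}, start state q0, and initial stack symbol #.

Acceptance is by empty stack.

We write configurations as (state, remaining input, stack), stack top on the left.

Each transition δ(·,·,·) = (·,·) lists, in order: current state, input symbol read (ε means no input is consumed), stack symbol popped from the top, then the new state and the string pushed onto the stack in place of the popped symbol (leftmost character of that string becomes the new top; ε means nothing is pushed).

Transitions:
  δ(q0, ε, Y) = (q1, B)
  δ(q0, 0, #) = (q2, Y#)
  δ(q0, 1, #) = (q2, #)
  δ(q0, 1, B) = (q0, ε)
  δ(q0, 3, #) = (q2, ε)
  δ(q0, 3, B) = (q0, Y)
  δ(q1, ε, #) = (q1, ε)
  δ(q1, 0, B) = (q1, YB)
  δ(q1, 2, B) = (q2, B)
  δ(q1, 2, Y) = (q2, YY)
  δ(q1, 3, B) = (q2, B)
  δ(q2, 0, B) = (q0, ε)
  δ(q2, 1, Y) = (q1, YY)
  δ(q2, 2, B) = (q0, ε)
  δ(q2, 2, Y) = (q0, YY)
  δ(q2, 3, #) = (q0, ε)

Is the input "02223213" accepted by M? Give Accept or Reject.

Accept

(q0, 02223213, #)
  read 0, top #: go to q2, push Y# → (q2, 2223213, Y#)
  read 2, top Y: go to q0, push YY → (q0, 223213, YY#)
  ε-move, top Y: go to q1, push B → (q1, 223213, BY#)
  read 2, top B: go to q2, push B → (q2, 23213, BY#)
  read 2, top B: go to q0, push ε → (q0, 3213, Y#)
  ε-move, top Y: go to q1, push B → (q1, 3213, B#)
  read 3, top B: go to q2, push B → (q2, 213, B#)
  read 2, top B: go to q0, push ε → (q0, 13, #)
  read 1, top #: go to q2, push # → (q2, 3, #)
  read 3, top #: go to q0, push ε → (q0, ε, ε)
All input consumed and the stack is empty.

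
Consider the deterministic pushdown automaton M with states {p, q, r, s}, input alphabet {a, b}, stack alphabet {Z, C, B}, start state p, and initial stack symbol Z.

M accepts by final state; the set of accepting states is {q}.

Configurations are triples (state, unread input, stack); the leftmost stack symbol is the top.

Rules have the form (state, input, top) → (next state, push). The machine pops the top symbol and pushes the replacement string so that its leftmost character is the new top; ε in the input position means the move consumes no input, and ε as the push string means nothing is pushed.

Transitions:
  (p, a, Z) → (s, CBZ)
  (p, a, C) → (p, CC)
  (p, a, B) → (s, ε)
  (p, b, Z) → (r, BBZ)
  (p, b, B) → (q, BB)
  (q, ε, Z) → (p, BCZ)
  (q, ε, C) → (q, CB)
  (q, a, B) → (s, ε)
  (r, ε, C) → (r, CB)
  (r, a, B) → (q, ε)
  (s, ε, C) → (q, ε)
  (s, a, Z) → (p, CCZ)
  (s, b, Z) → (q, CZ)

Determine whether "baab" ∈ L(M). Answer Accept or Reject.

(p, baab, Z)
  read b, top Z: go to r, push BBZ → (r, aab, BBZ)
  read a, top B: go to q, push ε → (q, ab, BZ)
  read a, top B: go to s, push ε → (s, b, Z)
  read b, top Z: go to q, push CZ → (q, ε, CZ)
All input consumed; state q ∈ F.

Accept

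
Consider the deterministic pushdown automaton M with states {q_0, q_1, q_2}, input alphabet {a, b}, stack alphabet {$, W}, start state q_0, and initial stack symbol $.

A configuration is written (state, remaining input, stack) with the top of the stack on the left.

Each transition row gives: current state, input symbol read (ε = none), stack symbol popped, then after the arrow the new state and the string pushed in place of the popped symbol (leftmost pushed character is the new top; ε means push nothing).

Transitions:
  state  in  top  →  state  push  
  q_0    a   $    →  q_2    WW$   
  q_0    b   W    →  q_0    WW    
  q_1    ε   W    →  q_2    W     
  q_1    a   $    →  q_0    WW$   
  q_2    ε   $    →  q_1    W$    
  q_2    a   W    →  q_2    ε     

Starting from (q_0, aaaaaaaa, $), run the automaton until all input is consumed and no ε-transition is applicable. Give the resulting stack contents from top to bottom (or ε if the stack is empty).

W$

(q_0, aaaaaaaa, $)
  read a, top $: go to q_2, push WW$ → (q_2, aaaaaaa, WW$)
  read a, top W: go to q_2, push ε → (q_2, aaaaaa, W$)
  read a, top W: go to q_2, push ε → (q_2, aaaaa, $)
  ε-move, top $: go to q_1, push W$ → (q_1, aaaaa, W$)
  ε-move, top W: go to q_2, push W → (q_2, aaaaa, W$)
  read a, top W: go to q_2, push ε → (q_2, aaaa, $)
  ε-move, top $: go to q_1, push W$ → (q_1, aaaa, W$)
  ε-move, top W: go to q_2, push W → (q_2, aaaa, W$)
  read a, top W: go to q_2, push ε → (q_2, aaa, $)
  ε-move, top $: go to q_1, push W$ → (q_1, aaa, W$)
  ε-move, top W: go to q_2, push W → (q_2, aaa, W$)
  read a, top W: go to q_2, push ε → (q_2, aa, $)
  ε-move, top $: go to q_1, push W$ → (q_1, aa, W$)
  ε-move, top W: go to q_2, push W → (q_2, aa, W$)
  read a, top W: go to q_2, push ε → (q_2, a, $)
  ε-move, top $: go to q_1, push W$ → (q_1, a, W$)
  ε-move, top W: go to q_2, push W → (q_2, a, W$)
  read a, top W: go to q_2, push ε → (q_2, ε, $)
  ε-move, top $: go to q_1, push W$ → (q_1, ε, W$)
  ε-move, top W: go to q_2, push W → (q_2, ε, W$)
All input consumed in state q_2 with stack W$.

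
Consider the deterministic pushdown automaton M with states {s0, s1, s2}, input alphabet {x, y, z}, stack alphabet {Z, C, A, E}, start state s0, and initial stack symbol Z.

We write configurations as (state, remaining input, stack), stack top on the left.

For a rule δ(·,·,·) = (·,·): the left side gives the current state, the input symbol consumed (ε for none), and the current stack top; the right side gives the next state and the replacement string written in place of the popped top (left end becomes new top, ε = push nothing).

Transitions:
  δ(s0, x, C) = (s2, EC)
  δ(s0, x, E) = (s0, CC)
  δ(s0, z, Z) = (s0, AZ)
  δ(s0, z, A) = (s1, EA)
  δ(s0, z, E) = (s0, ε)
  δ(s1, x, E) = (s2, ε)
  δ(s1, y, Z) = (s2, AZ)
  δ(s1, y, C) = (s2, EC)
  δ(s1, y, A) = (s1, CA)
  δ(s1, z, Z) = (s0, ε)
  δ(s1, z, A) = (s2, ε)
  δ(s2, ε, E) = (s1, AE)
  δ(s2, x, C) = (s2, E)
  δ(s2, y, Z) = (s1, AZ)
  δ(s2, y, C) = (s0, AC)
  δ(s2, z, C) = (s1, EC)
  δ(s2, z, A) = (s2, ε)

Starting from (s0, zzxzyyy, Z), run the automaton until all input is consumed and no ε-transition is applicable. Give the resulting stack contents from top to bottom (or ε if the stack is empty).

(s0, zzxzyyy, Z)
  read z, top Z: go to s0, push AZ → (s0, zxzyyy, AZ)
  read z, top A: go to s1, push EA → (s1, xzyyy, EAZ)
  read x, top E: go to s2, push ε → (s2, zyyy, AZ)
  read z, top A: go to s2, push ε → (s2, yyy, Z)
  read y, top Z: go to s1, push AZ → (s1, yy, AZ)
  read y, top A: go to s1, push CA → (s1, y, CAZ)
  read y, top C: go to s2, push EC → (s2, ε, ECAZ)
  ε-move, top E: go to s1, push AE → (s1, ε, AECAZ)
All input consumed in state s1 with stack AECAZ.

AECAZ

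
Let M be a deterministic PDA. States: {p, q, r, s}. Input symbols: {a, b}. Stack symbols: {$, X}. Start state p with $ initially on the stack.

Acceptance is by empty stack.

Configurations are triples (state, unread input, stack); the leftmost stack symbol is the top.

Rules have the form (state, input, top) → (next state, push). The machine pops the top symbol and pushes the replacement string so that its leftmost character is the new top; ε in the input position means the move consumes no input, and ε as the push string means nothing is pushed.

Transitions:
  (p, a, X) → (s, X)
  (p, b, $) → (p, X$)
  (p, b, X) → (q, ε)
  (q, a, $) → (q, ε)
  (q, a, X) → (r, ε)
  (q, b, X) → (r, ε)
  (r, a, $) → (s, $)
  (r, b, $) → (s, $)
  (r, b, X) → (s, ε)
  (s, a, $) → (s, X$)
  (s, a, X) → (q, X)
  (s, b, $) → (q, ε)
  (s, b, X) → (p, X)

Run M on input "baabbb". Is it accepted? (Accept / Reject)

Accept

(p, baabbb, $) ⊢ (p, aabbb, X$) ⊢ (s, abbb, X$) ⊢ (q, bbb, X$) ⊢ (r, bb, $) ⊢ (s, b, $) ⊢ (q, ε, ε)
All input consumed and the stack is empty.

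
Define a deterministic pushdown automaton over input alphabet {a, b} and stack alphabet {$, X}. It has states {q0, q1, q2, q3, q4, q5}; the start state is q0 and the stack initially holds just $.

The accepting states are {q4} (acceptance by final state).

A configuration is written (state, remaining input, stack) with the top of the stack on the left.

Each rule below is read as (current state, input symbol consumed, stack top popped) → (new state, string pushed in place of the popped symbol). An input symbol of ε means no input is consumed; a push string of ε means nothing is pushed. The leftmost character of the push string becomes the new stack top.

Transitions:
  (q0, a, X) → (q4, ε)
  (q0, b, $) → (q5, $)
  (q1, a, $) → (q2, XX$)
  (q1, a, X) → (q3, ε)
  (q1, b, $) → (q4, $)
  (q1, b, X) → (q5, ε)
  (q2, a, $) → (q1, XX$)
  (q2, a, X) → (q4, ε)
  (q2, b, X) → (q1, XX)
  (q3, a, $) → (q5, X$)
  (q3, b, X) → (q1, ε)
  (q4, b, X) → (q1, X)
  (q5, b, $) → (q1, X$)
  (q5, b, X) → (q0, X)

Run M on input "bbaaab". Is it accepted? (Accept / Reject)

Reject

(q0, bbaaab, $)
  read b, top $: go to q5, push $ → (q5, baaab, $)
  read b, top $: go to q1, push X$ → (q1, aaab, X$)
  read a, top X: go to q3, push ε → (q3, aab, $)
  read a, top $: go to q5, push X$ → (q5, ab, X$)
No transition applies at (q5, ab, X$); input not fully consumed.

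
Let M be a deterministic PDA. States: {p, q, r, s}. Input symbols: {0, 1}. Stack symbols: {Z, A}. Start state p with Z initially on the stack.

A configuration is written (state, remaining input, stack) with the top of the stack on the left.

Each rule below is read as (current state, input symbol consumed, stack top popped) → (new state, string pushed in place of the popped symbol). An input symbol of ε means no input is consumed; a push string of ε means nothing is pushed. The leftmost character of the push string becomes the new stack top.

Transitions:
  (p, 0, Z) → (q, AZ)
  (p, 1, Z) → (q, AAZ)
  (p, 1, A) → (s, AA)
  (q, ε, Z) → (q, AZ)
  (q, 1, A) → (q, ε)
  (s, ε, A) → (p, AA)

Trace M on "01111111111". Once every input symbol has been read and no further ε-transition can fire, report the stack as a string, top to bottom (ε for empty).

AZ

(p, 01111111111, Z) ⊢ (q, 1111111111, AZ) ⊢ (q, 111111111, Z) ⊢ (q, 111111111, AZ) ⊢ (q, 11111111, Z) ⊢ (q, 11111111, AZ) ⊢ (q, 1111111, Z) ⊢ (q, 1111111, AZ) ⊢ (q, 111111, Z) ⊢ (q, 111111, AZ) ⊢ (q, 11111, Z) ⊢ (q, 11111, AZ) ⊢ (q, 1111, Z) ⊢ (q, 1111, AZ) ⊢ (q, 111, Z) ⊢ (q, 111, AZ) ⊢ (q, 11, Z) ⊢ (q, 11, AZ) ⊢ (q, 1, Z) ⊢ (q, 1, AZ) ⊢ (q, ε, Z) ⊢ (q, ε, AZ)
All input consumed in state q with stack AZ.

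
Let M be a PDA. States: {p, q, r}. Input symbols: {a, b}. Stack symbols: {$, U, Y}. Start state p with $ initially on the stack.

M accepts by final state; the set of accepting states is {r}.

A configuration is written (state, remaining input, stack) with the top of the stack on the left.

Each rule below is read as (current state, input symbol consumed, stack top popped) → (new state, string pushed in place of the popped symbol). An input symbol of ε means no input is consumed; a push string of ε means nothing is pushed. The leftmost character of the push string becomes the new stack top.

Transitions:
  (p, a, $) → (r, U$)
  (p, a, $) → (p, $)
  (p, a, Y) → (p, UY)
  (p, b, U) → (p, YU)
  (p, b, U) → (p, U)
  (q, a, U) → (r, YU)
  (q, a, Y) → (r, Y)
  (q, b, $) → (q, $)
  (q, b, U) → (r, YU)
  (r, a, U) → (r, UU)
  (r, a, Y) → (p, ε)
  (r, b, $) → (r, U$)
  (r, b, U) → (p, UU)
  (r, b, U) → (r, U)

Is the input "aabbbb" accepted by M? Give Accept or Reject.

One accepting computation: (p, aabbbb, $) ⊢ (r, abbbb, U$) ⊢ (r, bbbb, UU$) ⊢ (r, bbb, UU$) ⊢ (r, bb, UU$) ⊢ (r, b, UU$) ⊢ (r, ε, UU$)
All input consumed and state r ∈ F.

Accept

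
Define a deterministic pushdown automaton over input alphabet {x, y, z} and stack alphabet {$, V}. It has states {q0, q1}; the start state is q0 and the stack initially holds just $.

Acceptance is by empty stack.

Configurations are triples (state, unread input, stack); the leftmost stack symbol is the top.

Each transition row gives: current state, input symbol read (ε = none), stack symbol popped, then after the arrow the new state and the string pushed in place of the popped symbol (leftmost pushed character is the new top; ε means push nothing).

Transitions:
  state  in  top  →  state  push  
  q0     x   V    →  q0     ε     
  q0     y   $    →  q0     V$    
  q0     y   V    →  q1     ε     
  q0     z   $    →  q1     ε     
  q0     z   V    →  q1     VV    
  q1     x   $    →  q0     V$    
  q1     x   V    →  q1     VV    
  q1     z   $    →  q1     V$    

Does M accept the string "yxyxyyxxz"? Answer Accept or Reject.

Accept

(q0, yxyxyyxxz, $)
  read y, top $: go to q0, push V$ → (q0, xyxyyxxz, V$)
  read x, top V: go to q0, push ε → (q0, yxyyxxz, $)
  read y, top $: go to q0, push V$ → (q0, xyyxxz, V$)
  read x, top V: go to q0, push ε → (q0, yyxxz, $)
  read y, top $: go to q0, push V$ → (q0, yxxz, V$)
  read y, top V: go to q1, push ε → (q1, xxz, $)
  read x, top $: go to q0, push V$ → (q0, xz, V$)
  read x, top V: go to q0, push ε → (q0, z, $)
  read z, top $: go to q1, push ε → (q1, ε, ε)
All input consumed and the stack is empty.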